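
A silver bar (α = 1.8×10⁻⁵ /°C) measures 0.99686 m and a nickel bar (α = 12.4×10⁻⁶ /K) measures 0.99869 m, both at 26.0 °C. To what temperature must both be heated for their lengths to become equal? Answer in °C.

T = 355.2 °C

L₁(1 + α₁ΔT) = L₂(1 + α₂ΔT) ⇒ ΔT = (L₂ − L₁)/(α₁L₁ − α₂L₂)
L₂ − L₁ = 0.99869 − 0.99686 = 1.83×10⁻³ m
α₁L₁ − α₂L₂ = 1.8×10⁻⁵×0.99686 − 12.4×10⁻⁶×0.99869 = 5.559724×10⁻⁶ m/K
ΔT = 1.83×10⁻³ / 5.559724×10⁻⁶ = 329.153 K
T = 26.0 + 329.153 = 355.153 °C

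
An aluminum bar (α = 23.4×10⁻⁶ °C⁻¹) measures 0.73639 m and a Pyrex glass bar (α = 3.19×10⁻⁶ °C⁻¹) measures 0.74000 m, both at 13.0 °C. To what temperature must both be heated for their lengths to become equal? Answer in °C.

T = 255.8 °C

Equal length when α₁L₁ΔT − α₂L₂ΔT = L₂ − L₁ = 3.61×10⁻³ m
α₁L₁ = 1.7231526×10⁻⁵, α₂L₂ = 2.3606×10⁻⁶ → Δ(αL) = 1.4870926×10⁻⁵ m/K
ΔT = 3.61×10⁻³ / 1.4870926×10⁻⁵ = 242.756 K, so T = 13.0 + 242.756 = 255.756 °C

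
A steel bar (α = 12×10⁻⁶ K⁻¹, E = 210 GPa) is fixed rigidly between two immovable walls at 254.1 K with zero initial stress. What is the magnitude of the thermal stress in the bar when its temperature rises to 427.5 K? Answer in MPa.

σ = 437 MPa

Fully constrained: the free strain ε = αΔT is blocked, so σ = Eε = EαΔT.
|ΔT| = 173.4 K
σ = 210×10⁹ × 12×10⁻⁶ × 173.4 = 4.37×10⁸ Pa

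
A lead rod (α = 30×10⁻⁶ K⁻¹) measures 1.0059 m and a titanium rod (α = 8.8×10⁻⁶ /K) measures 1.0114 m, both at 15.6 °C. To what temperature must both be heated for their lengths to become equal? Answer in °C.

Equal length when α₁L₁ΔT − α₂L₂ΔT = L₂ − L₁ = 5.50×10⁻³ m
α₁L₁ = 3.0177×10⁻⁵, α₂L₂ = 8.90032×10⁻⁶ → Δ(αL) = 2.127668×10⁻⁵ m/K
ΔT = 5.50×10⁻³ / 2.127668×10⁻⁵ = 258.499 K, so T = 15.6 + 258.499 = 274.099 °C

T = 274.1 °C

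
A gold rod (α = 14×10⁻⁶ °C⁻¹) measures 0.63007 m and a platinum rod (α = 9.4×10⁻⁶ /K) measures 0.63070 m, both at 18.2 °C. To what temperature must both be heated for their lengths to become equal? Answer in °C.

T = 236.0 °C

L₁(1 + α₁ΔT) = L₂(1 + α₂ΔT) ⇒ ΔT = (L₂ − L₁)/(α₁L₁ − α₂L₂)
L₂ − L₁ = 0.63070 − 0.63007 = 6.30×10⁻⁴ m
α₁L₁ − α₂L₂ = 14×10⁻⁶×0.63007 − 9.4×10⁻⁶×0.63070 = 2.8924×10⁻⁶ m/K
ΔT = 6.30×10⁻⁴ / 2.8924×10⁻⁶ = 217.812 K
T = 18.2 + 217.812 = 236.012 °C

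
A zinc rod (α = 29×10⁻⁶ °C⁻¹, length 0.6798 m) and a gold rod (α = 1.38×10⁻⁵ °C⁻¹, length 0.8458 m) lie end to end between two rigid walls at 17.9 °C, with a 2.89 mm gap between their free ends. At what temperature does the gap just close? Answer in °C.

Gap closes when ΔL₁ + ΔL₂ = 2.89 mm = 2.89×10⁻³ m
(α₁L₁ + α₂L₂)ΔT = g
α₁L₁ + α₂L₂ = 29×10⁻⁶×0.6798 + 1.38×10⁻⁵×0.8458 = 3.138624×10⁻⁵ m/K
ΔT = 2.89×10⁻³ / 3.138624×10⁻⁵ = 92.08 K
T = 17.9 + 92.08 = 109.98 °C

T = 110 °C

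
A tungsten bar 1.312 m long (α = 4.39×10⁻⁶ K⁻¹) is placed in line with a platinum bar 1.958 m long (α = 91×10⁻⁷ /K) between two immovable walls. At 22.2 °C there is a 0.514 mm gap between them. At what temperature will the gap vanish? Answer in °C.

α₁L₁ = 5.75968×10⁻⁶ m/K, α₂L₂ = 1.78178×10⁻⁵ m/K → total 2.357748×10⁻⁵ m/K
ΔT = g/(α₁L₁+α₂L₂) = 5.14×10⁻⁴ / 2.357748×10⁻⁵ = 21.800 K
T = 22.2 + 21.800 = 44.000 °C

T = 44.0 °C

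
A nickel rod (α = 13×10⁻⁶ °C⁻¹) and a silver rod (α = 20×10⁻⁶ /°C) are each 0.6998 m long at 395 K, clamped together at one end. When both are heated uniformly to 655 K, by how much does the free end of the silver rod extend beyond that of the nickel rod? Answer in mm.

1.27 mm

ΔT = 260 K
nickel: ΔL = 13×10⁻⁶ × 0.6998 m × 260 = 2.3653×10⁻³ m = 2.3653 mm
silver: ΔL = 20×10⁻⁶ × 0.6998 m × 260 = 3.6390×10⁻³ m = 3.6390 mm
difference = 3.6390 − 2.3653 = 1.2737 mm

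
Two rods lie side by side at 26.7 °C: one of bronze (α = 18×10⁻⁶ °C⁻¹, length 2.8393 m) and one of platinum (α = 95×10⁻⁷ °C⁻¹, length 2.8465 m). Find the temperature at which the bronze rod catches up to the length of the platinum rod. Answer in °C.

T = 325.9 °C

Equal length when α₁L₁ΔT − α₂L₂ΔT = L₂ − L₁ = 7.20×10⁻³ m
α₁L₁ = 5.11074×10⁻⁵, α₂L₂ = 2.704175×10⁻⁵ → Δ(αL) = 2.406565×10⁻⁵ m/K
ΔT = 7.20×10⁻³ / 2.406565×10⁻⁵ = 299.182 K, so T = 26.7 + 299.182 = 325.882 °C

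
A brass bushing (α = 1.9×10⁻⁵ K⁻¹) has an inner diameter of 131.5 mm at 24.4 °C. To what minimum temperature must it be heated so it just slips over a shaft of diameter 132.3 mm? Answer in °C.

Required Δd = 132.3 − 131.5 = 0.8 mm
Δd = αd₀ΔT ⇒ ΔT = Δd/(αd₀) = 0.8 / (1.9×10⁻⁵ × 131.5) = 320.19 K
T_min = 24.4 + 320.19 = 344.59 °C

T = 345 °C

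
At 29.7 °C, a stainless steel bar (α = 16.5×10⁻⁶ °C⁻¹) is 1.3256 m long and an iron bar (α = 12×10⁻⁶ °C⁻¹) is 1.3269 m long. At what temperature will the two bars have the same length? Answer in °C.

T = 248.2 °C

Equal length when α₁L₁ΔT − α₂L₂ΔT = L₂ − L₁ = 1.30×10⁻³ m
α₁L₁ = 2.18724×10⁻⁵, α₂L₂ = 1.59228×10⁻⁵ → Δ(αL) = 5.9496×10⁻⁶ m/K
ΔT = 1.30×10⁻³ / 5.9496×10⁻⁶ = 218.502 K, so T = 29.7 + 218.502 = 248.202 °C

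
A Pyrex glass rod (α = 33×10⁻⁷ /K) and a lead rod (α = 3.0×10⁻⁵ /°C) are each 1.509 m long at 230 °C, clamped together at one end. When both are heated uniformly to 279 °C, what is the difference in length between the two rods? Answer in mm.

1.97 mm

ΔT = 49 K
Pyrex glass: ΔL = 33×10⁻⁷ × 1.509 m × 49 = 2.4401×10⁻⁴ m = 0.24401 mm
lead: ΔL = 3.0×10⁻⁵ × 1.509 m × 49 = 2.2182×10⁻³ m = 2.2182 mm
difference = 2.2182 − 0.24401 = 1.97419 mm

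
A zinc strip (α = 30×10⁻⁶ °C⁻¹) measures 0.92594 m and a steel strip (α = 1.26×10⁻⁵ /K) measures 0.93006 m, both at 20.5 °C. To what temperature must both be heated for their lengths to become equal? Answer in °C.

T = 277.0 °C

L₁(1 + α₁ΔT) = L₂(1 + α₂ΔT) ⇒ ΔT = (L₂ − L₁)/(α₁L₁ − α₂L₂)
L₂ − L₁ = 0.93006 − 0.92594 = 4.12×10⁻³ m
α₁L₁ − α₂L₂ = 30×10⁻⁶×0.92594 − 1.26×10⁻⁵×0.93006 = 1.6059444×10⁻⁵ m/K
ΔT = 4.12×10⁻³ / 1.6059444×10⁻⁵ = 256.547 K
T = 20.5 + 256.547 = 277.047 °C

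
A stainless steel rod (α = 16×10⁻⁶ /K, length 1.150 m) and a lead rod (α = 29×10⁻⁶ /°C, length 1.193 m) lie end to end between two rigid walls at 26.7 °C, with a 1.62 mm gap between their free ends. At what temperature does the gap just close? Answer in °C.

Gap closes when ΔL₁ + ΔL₂ = 1.62 mm = 1.62×10⁻³ m
(α₁L₁ + α₂L₂)ΔT = g
α₁L₁ + α₂L₂ = 16×10⁻⁶×1.150 + 29×10⁻⁶×1.193 = 5.2997×10⁻⁵ m/K
ΔT = 1.62×10⁻³ / 5.2997×10⁻⁵ = 30.568 K
T = 26.7 + 30.568 = 57.268 °C

T = 57.3 °C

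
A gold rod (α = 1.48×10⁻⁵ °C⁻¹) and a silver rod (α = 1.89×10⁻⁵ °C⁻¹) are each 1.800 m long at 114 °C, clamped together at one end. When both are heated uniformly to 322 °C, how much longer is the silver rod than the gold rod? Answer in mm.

ΔT = 208 K
gold: ΔL = 1.48×10⁻⁵ × 1.800 m × 208 = 5.5411×10⁻³ m = 5.5411 mm
silver: ΔL = 1.89×10⁻⁵ × 1.800 m × 208 = 7.0762×10⁻³ m = 7.0762 mm
difference = 7.0762 − 5.5411 = 1.5351 mm

1.54 mm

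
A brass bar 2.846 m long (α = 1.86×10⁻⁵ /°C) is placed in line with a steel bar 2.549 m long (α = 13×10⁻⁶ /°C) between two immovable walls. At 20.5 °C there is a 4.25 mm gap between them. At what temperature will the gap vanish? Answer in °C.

Gap closes when ΔL₁ + ΔL₂ = 4.25 mm = 4.25×10⁻³ m
(α₁L₁ + α₂L₂)ΔT = g
α₁L₁ + α₂L₂ = 1.86×10⁻⁵×2.846 + 13×10⁻⁶×2.549 = 8.60726×10⁻⁵ m/K
ΔT = 4.25×10⁻³ / 8.60726×10⁻⁵ = 49.377 K
T = 20.5 + 49.377 = 69.877 °C

T = 69.9 °C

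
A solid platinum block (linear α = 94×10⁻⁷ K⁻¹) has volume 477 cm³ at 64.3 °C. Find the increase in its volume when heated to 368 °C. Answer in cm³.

Isotropic solid: β ≈ 3α = 2.8×10⁻⁵ /K; ΔT = 303.7 K
ΔV = 3αV₀ΔT = 3(94×10⁻⁷)(477)(303.7) = 4.09 cm³

ΔV = 4.09 cm³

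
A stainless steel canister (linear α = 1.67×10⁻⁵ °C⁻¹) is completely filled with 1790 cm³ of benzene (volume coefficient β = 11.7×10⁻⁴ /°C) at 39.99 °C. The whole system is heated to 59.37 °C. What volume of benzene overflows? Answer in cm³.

38.8 cm³

The canister also expands: β_container ≈ 3α = 5.01×10⁻⁵ /K
Net overflow = V₀(β_liq − 3α_cont)ΔT
β − 3α = 1.17×10⁻³ − 5.01×10⁻⁵ = 1.1199×10⁻³ /K; ΔT = 19.38 K
ΔV = 1790 × 1.1199×10⁻³ × 19.38 = 38.8 cm³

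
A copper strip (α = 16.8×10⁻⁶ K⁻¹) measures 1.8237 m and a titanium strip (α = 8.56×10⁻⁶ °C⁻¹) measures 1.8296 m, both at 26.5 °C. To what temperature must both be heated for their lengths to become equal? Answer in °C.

Equal length when α₁L₁ΔT − α₂L₂ΔT = L₂ − L₁ = 5.90×10⁻³ m
α₁L₁ = 3.063816×10⁻⁵, α₂L₂ = 1.5661376×10⁻⁵ → Δ(αL) = 1.4976784×10⁻⁵ m/K
ΔT = 5.90×10⁻³ / 1.4976784×10⁻⁵ = 393.943 K, so T = 26.5 + 393.943 = 420.443 °C

T = 420.4 °C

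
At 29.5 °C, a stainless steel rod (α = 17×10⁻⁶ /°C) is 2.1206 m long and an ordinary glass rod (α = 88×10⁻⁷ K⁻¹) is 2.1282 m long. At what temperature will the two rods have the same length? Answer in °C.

T = 468.2 °C

L₁(1 + α₁ΔT) = L₂(1 + α₂ΔT) ⇒ ΔT = (L₂ − L₁)/(α₁L₁ − α₂L₂)
L₂ − L₁ = 2.1282 − 2.1206 = 7.60×10⁻³ m
α₁L₁ − α₂L₂ = 17×10⁻⁶×2.1206 − 88×10⁻⁷×2.1282 = 1.732204×10⁻⁵ m/K
ΔT = 7.60×10⁻³ / 1.732204×10⁻⁵ = 438.747 K
T = 29.5 + 438.747 = 468.247 °C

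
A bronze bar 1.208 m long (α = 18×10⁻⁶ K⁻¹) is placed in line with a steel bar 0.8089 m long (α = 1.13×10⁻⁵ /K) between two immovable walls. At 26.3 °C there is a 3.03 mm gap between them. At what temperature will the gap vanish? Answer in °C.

α₁L₁ = 2.1744×10⁻⁵ m/K, α₂L₂ = 9.14057×10⁻⁶ m/K → total 3.088457×10⁻⁵ m/K
ΔT = g/(α₁L₁+α₂L₂) = 3.03×10⁻³ / 3.088457×10⁻⁵ = 98.11 K
T = 26.3 + 98.11 = 124.41 °C

T = 124 °C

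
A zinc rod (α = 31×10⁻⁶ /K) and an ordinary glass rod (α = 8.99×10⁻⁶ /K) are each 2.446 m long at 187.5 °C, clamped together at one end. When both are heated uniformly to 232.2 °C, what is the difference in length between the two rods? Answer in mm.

ΔT = 44.7 K
zinc: ΔL = 31×10⁻⁶ × 2.446 m × 44.7 = 3.3894×10⁻³ m = 3.3894 mm
ordinary glass: ΔL = 8.99×10⁻⁶ × 2.446 m × 44.7 = 9.8293×10⁻⁴ m = 0.98293 mm
difference = 3.3894 − 0.98293 = 2.40647 mm

2.41 mm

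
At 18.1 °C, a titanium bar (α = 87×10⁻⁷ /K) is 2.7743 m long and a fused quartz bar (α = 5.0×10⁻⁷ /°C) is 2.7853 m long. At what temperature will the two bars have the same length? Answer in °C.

Equal length when α₁L₁ΔT − α₂L₂ΔT = L₂ − L₁ = 1.10×10⁻² m
α₁L₁ = 2.413641×10⁻⁵, α₂L₂ = 1.39265×10⁻⁶ → Δ(αL) = 2.274376×10⁻⁵ m/K
ΔT = 1.10×10⁻² / 2.274376×10⁻⁵ = 483.649 K, so T = 18.1 + 483.649 = 501.749 °C

T = 501.7 °C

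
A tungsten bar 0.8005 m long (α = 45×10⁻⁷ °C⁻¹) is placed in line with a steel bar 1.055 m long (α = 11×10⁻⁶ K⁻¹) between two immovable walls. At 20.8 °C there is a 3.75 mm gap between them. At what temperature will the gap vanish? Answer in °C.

α₁L₁ = 3.60225×10⁻⁶ m/K, α₂L₂ = 1.1605×10⁻⁵ m/K → total 1.520725×10⁻⁵ m/K
ΔT = g/(α₁L₁+α₂L₂) = 3.75×10⁻³ / 1.520725×10⁻⁵ = 246.59 K
T = 20.8 + 246.59 = 267.39 °C

T = 267 °C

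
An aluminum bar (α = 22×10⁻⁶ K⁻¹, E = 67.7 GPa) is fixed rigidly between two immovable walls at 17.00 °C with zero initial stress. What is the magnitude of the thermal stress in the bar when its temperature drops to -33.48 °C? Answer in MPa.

σ = 75.2 MPa

Fully constrained: the free strain ε = αΔT is blocked, so σ = Eε = EαΔT.
|ΔT| = 50.48 K
σ = 67.7×10⁹ × 22×10⁻⁶ × 50.48 = 7.52×10⁷ Pa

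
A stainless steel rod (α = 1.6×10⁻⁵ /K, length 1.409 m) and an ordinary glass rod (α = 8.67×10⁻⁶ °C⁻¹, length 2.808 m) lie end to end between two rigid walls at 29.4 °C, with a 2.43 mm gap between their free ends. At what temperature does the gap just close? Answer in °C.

T = 81.2 °C

Gap closes when ΔL₁ + ΔL₂ = 2.43 mm = 2.43×10⁻³ m
(α₁L₁ + α₂L₂)ΔT = g
α₁L₁ + α₂L₂ = 1.6×10⁻⁵×1.409 + 8.67×10⁻⁶×2.808 = 4.688936×10⁻⁵ m/K
ΔT = 2.43×10⁻³ / 4.688936×10⁻⁵ = 51.824 K
T = 29.4 + 51.824 = 81.224 °C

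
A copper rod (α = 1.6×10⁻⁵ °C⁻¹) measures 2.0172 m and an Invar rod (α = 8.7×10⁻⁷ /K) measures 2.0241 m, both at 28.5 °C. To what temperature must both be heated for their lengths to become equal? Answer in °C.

Equal length when α₁L₁ΔT − α₂L₂ΔT = L₂ − L₁ = 6.90×10⁻³ m
α₁L₁ = 3.22752×10⁻⁵, α₂L₂ = 1.760967×10⁻⁶ → Δ(αL) = 3.0514233×10⁻⁵ m/K
ΔT = 6.90×10⁻³ / 3.0514233×10⁻⁵ = 226.124 K, so T = 28.5 + 226.124 = 254.624 °C

T = 254.6 °C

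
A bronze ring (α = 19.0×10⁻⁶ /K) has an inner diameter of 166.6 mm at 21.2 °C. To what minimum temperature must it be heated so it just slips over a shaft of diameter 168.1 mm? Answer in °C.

Required Δd = 168.1 − 166.6 = 1.5 mm
Δd = αd₀ΔT ⇒ ΔT = Δd/(αd₀) = 1.5 / (19.0×10⁻⁶ × 166.6) = 473.87 K
T_min = 21.2 + 473.87 = 495.07 °C

T = 495 °C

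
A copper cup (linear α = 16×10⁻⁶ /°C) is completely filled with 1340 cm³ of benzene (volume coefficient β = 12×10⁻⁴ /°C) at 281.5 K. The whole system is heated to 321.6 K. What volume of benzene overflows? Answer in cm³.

61.9 cm³

The cup also expands: β_container ≈ 3α = 4.8×10⁻⁵ /K
Net overflow = V₀(β_liq − 3α_cont)ΔT
β − 3α = 1.20×10⁻³ − 4.8×10⁻⁵ = 1.152×10⁻³ /K; ΔT = 40.1 K
ΔV = 1340 × 1.152×10⁻³ × 40.1 = 61.9 cm³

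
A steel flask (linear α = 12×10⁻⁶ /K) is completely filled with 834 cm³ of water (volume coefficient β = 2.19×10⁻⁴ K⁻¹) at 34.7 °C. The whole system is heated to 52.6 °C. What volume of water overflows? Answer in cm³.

2.73 cm³

The flask also expands: β_container ≈ 3α = 3.6×10⁻⁵ /K
Net overflow = V₀(β_liq − 3α_cont)ΔT
β − 3α = 2.19×10⁻⁴ − 3.6×10⁻⁵ = 1.83×10⁻⁴ /K; ΔT = 17.9 K
ΔV = 834 × 1.83×10⁻⁴ × 17.9 = 2.73 cm³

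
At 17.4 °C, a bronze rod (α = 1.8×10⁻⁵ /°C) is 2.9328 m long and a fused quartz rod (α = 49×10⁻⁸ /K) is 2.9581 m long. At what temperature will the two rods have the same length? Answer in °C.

T = 510.2 °C

Equal length when α₁L₁ΔT − α₂L₂ΔT = L₂ − L₁ = 2.53×10⁻² m
α₁L₁ = 5.27904×10⁻⁵, α₂L₂ = 1.449469×10⁻⁶ → Δ(αL) = 5.1340931×10⁻⁵ m/K
ΔT = 2.53×10⁻² / 5.1340931×10⁻⁵ = 492.784 K, so T = 17.4 + 492.784 = 510.184 °C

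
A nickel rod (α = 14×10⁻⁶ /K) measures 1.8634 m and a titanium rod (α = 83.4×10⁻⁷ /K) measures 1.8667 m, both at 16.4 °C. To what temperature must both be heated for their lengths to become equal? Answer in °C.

Equal length when α₁L₁ΔT − α₂L₂ΔT = L₂ − L₁ = 3.30×10⁻³ m
α₁L₁ = 2.60876×10⁻⁵, α₂L₂ = 1.5568278×10⁻⁵ → Δ(αL) = 1.0519322×10⁻⁵ m/K
ΔT = 3.30×10⁻³ / 1.0519322×10⁻⁵ = 313.708 K, so T = 16.4 + 313.708 = 330.108 °C

T = 330.1 °C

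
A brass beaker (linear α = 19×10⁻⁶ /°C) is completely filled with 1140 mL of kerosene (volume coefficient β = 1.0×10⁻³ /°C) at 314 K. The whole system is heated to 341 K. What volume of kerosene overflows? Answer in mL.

29.0 mL

The beaker also expands: β_container ≈ 3α = 5.7×10⁻⁵ /K
Net overflow = V₀(β_liq − 3α_cont)ΔT
β − 3α = 1.00×10⁻³ − 5.7×10⁻⁵ = 9.43×10⁻⁴ /K; ΔT = 27 K
ΔV = 1140 × 9.43×10⁻⁴ × 27 = 29.0 mL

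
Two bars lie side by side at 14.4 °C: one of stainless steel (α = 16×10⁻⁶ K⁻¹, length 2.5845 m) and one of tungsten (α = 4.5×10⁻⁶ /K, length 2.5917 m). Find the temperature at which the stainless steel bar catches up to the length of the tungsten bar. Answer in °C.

L₁(1 + α₁ΔT) = L₂(1 + α₂ΔT) ⇒ ΔT = (L₂ − L₁)/(α₁L₁ − α₂L₂)
L₂ − L₁ = 2.5917 − 2.5845 = 7.20×10⁻³ m
α₁L₁ − α₂L₂ = 16×10⁻⁶×2.5845 − 4.5×10⁻⁶×2.5917 = 2.968935×10⁻⁵ m/K
ΔT = 7.20×10⁻³ / 2.968935×10⁻⁵ = 242.511 K
T = 14.4 + 242.511 = 256.911 °C

T = 256.9 °C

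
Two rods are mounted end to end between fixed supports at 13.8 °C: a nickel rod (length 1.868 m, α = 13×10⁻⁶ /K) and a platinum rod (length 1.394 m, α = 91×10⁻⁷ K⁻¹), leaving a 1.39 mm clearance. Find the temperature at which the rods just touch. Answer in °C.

T = 51.4 °C

Gap closes when ΔL₁ + ΔL₂ = 1.39 mm = 1.39×10⁻³ m
(α₁L₁ + α₂L₂)ΔT = g
α₁L₁ + α₂L₂ = 13×10⁻⁶×1.868 + 91×10⁻⁷×1.394 = 3.69694×10⁻⁵ m/K
ΔT = 1.39×10⁻³ / 3.69694×10⁻⁵ = 37.599 K
T = 13.8 + 37.599 = 51.399 °C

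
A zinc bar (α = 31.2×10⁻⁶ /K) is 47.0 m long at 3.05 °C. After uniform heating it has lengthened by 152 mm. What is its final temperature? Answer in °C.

T = 107 °C

ΔL = αL₀ΔT ⇒ ΔT = ΔL / (αL₀)
ΔT = 152×10⁻³ m / (31.2×10⁻⁶ × 47.0 m) = 103.66 K
T = 3.05 + 103.66 = 106.71 °C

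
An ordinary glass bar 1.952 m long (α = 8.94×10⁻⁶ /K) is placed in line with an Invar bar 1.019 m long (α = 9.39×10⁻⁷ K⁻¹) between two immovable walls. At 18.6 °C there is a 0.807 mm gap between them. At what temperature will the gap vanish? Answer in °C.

T = 62.4 °C

α₁L₁ = 1.745088×10⁻⁵ m/K, α₂L₂ = 9.56841×10⁻⁷ m/K → total 1.8407721×10⁻⁵ m/K
ΔT = g/(α₁L₁+α₂L₂) = 8.07×10⁻⁴ / 1.8407721×10⁻⁵ = 43.840 K
T = 18.6 + 43.840 = 62.440 °C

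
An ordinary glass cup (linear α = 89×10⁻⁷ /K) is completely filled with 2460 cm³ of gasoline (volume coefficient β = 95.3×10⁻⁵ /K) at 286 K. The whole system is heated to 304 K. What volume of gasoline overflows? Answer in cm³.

41.0 cm³

The cup also expands: β_container ≈ 3α = 2.67×10⁻⁵ /K
Net overflow = V₀(β_liq − 3α_cont)ΔT
β − 3α = 9.53×10⁻⁴ − 2.67×10⁻⁵ = 9.263×10⁻⁴ /K; ΔT = 18 K
ΔV = 2460 × 9.263×10⁻⁴ × 18 = 41.0 cm³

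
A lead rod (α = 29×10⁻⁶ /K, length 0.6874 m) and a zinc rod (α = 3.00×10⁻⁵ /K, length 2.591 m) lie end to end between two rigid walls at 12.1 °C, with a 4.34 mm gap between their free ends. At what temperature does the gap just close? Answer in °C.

T = 56.5 °C

α₁L₁ = 1.99346×10⁻⁵ m/K, α₂L₂ = 7.773×10⁻⁵ m/K → total 9.76646×10⁻⁵ m/K
ΔT = g/(α₁L₁+α₂L₂) = 4.34×10⁻³ / 9.76646×10⁻⁵ = 44.438 K
T = 12.1 + 44.438 = 56.538 °C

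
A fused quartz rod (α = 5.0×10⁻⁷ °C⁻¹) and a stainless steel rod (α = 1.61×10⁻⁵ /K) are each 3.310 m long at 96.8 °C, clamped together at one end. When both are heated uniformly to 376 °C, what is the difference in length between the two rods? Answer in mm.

ΔT = 279.2 K
fused quartz: ΔL = 5.0×10⁻⁷ × 3.310 m × 279.2 = 4.6208×10⁻⁴ m = 0.46208 mm
stainless steel: ΔL = 1.61×10⁻⁵ × 3.310 m × 279.2 = 1.4879×10⁻² m = 14.879 mm
difference = 14.879 − 0.46208 = 14.41692 mm

14.4 mm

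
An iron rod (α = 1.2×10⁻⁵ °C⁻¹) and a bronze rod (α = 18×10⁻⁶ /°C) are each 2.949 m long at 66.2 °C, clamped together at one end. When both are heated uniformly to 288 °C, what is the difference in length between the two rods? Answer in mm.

ΔT = 221.8 K
iron: ΔL = 1.2×10⁻⁵ × 2.949 m × 221.8 = 7.8491×10⁻³ m = 7.8491 mm
bronze: ΔL = 18×10⁻⁶ × 2.949 m × 221.8 = 1.1774×10⁻² m = 11.774 mm
difference = 11.774 − 7.8491 = 3.9249 mm

3.92 mm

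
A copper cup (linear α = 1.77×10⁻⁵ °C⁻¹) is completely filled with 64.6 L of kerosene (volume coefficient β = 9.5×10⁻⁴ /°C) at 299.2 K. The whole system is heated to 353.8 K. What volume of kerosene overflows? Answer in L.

3.16 L

The cup also expands: β_container ≈ 3α = 5.31×10⁻⁵ /K
Net overflow = V₀(β_liq − 3α_cont)ΔT
β − 3α = 9.50×10⁻⁴ − 5.31×10⁻⁵ = 8.969×10⁻⁴ /K; ΔT = 54.6 K
ΔV = 64.6 × 8.969×10⁻⁴ × 54.6 = 3.16 L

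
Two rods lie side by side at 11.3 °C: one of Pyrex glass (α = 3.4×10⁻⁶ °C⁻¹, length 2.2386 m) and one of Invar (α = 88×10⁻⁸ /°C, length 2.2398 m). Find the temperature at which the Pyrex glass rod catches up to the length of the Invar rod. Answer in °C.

T = 224.1 °C

L₁(1 + α₁ΔT) = L₂(1 + α₂ΔT) ⇒ ΔT = (L₂ − L₁)/(α₁L₁ − α₂L₂)
L₂ − L₁ = 2.2398 − 2.2386 = 1.20×10⁻³ m
α₁L₁ − α₂L₂ = 3.4×10⁻⁶×2.2386 − 88×10⁻⁸×2.2398 = 5.640216×10⁻⁶ m/K
ΔT = 1.20×10⁻³ / 5.640216×10⁻⁶ = 212.758 K
T = 11.3 + 212.758 = 224.058 °C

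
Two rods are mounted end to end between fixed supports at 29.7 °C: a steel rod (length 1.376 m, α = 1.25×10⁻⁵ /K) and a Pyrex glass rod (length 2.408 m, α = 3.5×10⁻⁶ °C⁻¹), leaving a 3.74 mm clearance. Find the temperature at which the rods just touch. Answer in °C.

T = 176 °C

α₁L₁ = 1.720×10⁻⁵ m/K, α₂L₂ = 8.428×10⁻⁶ m/K → total 2.5628×10⁻⁵ m/K
ΔT = g/(α₁L₁+α₂L₂) = 3.74×10⁻³ / 2.5628×10⁻⁵ = 145.93 K
T = 29.7 + 145.93 = 175.63 °C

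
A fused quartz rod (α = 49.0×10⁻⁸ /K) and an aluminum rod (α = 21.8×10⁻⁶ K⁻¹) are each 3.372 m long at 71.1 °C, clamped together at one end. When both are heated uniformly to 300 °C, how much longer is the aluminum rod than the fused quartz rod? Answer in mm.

16.4 mm

ΔT = 228.9 K
fused quartz: ΔL = 49.0×10⁻⁸ × 3.372 m × 228.9 = 3.7821×10⁻⁴ m = 0.37821 mm
aluminum: ΔL = 21.8×10⁻⁶ × 3.372 m × 228.9 = 1.6826×10⁻² m = 16.826 mm
difference = 16.826 − 0.37821 = 16.44779 mm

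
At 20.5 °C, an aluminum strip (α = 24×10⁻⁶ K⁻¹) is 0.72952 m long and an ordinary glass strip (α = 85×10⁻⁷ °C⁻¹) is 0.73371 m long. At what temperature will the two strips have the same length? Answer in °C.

Equal length when α₁L₁ΔT − α₂L₂ΔT = L₂ − L₁ = 4.19×10⁻³ m
α₁L₁ = 1.750848×10⁻⁵, α₂L₂ = 6.236535×10⁻⁶ → Δ(αL) = 1.1271945×10⁻⁵ m/K
ΔT = 4.19×10⁻³ / 1.1271945×10⁻⁵ = 371.719 K, so T = 20.5 + 371.719 = 392.219 °C

T = 392.2 °C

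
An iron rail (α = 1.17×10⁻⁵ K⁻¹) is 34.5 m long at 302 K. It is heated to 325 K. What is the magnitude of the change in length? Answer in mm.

|ΔT| = |325 − 302| = 23 K
ΔL = αL₀ΔT = (1.17×10⁻⁵)(34.5)(23) = 9.28×10⁻³ m

ΔL = 9.28 mm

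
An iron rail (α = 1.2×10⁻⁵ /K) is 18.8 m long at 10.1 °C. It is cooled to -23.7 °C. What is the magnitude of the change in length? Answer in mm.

ΔL = 7.63 mm

|ΔT| = |-23.7 − 10.1| = 33.8 K
ΔL = αL₀ΔT = (1.2×10⁻⁵)(18.8)(33.8) = 7.63×10⁻³ m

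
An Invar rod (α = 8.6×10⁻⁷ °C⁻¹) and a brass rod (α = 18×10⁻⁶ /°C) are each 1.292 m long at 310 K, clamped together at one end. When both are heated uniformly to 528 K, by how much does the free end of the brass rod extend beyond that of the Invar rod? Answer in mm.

4.83 mm

ΔT = 218 K
Invar: ΔL = 8.6×10⁻⁷ × 1.292 m × 218 = 2.4222×10⁻⁴ m = 0.24222 mm
brass: ΔL = 18×10⁻⁶ × 1.292 m × 218 = 5.0698×10⁻³ m = 5.0698 mm
difference = 5.0698 − 0.24222 = 4.82758 mm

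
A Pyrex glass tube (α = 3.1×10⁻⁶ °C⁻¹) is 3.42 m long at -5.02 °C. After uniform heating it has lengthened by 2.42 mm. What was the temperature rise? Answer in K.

ΔT = 228 K

ΔL = αL₀ΔT ⇒ ΔT = ΔL / (αL₀)
ΔT = 2.42×10⁻³ m / (3.1×10⁻⁶ × 3.42 m) = 228.26 K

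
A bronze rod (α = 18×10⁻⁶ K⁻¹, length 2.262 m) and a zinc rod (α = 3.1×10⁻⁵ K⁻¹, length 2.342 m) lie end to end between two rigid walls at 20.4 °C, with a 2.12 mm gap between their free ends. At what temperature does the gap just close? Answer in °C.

T = 39.1 °C

α₁L₁ = 4.0716×10⁻⁵ m/K, α₂L₂ = 7.2602×10⁻⁵ m/K → total 1.13318×10⁻⁴ m/K
ΔT = g/(α₁L₁+α₂L₂) = 2.12×10⁻³ / 1.13318×10⁻⁴ = 18.708 K
T = 20.4 + 18.708 = 39.108 °C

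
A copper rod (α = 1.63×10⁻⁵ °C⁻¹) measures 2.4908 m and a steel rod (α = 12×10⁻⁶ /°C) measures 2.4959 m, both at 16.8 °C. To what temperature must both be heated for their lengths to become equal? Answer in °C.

Equal length when α₁L₁ΔT − α₂L₂ΔT = L₂ − L₁ = 5.10×10⁻³ m
α₁L₁ = 4.060004×10⁻⁵, α₂L₂ = 2.99508×10⁻⁵ → Δ(αL) = 1.064924×10⁻⁵ m/K
ΔT = 5.10×10⁻³ / 1.064924×10⁻⁵ = 478.907 K, so T = 16.8 + 478.907 = 495.707 °C

T = 495.7 °C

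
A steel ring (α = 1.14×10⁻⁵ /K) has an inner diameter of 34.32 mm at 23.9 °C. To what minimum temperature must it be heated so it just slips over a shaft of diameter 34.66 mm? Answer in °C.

T = 893 °C

Required Δd = 34.66 − 34.32 = 0.34 mm
Δd = αd₀ΔT ⇒ ΔT = Δd/(αd₀) = 0.34 / (1.14×10⁻⁵ × 34.32) = 869.01 K
T_min = 23.9 + 869.01 = 892.91 °C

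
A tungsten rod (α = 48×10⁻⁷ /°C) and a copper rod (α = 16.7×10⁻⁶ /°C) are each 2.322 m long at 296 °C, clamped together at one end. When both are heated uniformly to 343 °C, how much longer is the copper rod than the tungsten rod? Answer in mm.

ΔT = 47 K
tungsten: ΔL = 48×10⁻⁷ × 2.322 m × 47 = 5.2384×10⁻⁴ m = 0.52384 mm
copper: ΔL = 16.7×10⁻⁶ × 2.322 m × 47 = 1.8225×10⁻³ m = 1.8225 mm
difference = 1.8225 − 0.52384 = 1.29866 mm

1.30 mm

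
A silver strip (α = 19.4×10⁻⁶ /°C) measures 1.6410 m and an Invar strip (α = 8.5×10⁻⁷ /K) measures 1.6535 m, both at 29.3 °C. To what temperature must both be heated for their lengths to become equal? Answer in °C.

T = 440.1 °C

L₁(1 + α₁ΔT) = L₂(1 + α₂ΔT) ⇒ ΔT = (L₂ − L₁)/(α₁L₁ − α₂L₂)
L₂ − L₁ = 1.6535 − 1.6410 = 1.25×10⁻² m
α₁L₁ − α₂L₂ = 19.4×10⁻⁶×1.6410 − 8.5×10⁻⁷×1.6535 = 3.0429925×10⁻⁵ m/K
ΔT = 1.25×10⁻² / 3.0429925×10⁻⁵ = 410.780 K
T = 29.3 + 410.780 = 440.080 °C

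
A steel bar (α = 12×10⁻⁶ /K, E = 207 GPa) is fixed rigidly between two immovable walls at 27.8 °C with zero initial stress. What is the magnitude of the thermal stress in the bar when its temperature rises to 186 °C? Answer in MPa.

Fully constrained: the free strain ε = αΔT is blocked, so σ = Eε = EαΔT.
|ΔT| = 158.2 K
σ = 207×10⁹ × 12×10⁻⁶ × 158.2 = 3.93×10⁸ Pa

σ = 393 MPa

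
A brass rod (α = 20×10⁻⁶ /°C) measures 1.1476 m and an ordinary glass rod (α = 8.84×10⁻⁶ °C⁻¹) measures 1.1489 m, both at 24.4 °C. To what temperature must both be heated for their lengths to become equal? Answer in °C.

T = 126.0 °C

Equal length when α₁L₁ΔT − α₂L₂ΔT = L₂ − L₁ = 1.30×10⁻³ m
α₁L₁ = 2.2952×10⁻⁵, α₂L₂ = 1.0156276×10⁻⁵ → Δ(αL) = 1.2795724×10⁻⁵ m/K
ΔT = 1.30×10⁻³ / 1.2795724×10⁻⁵ = 101.596 K, so T = 24.4 + 101.596 = 125.996 °C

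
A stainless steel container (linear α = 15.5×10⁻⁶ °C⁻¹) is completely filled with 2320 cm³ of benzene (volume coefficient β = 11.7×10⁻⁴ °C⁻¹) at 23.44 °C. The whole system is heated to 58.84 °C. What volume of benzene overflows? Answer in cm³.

The container also expands: β_container ≈ 3α = 4.65×10⁻⁵ /K
Net overflow = V₀(β_liq − 3α_cont)ΔT
β − 3α = 1.17×10⁻³ − 4.65×10⁻⁵ = 1.1235×10⁻³ /K; ΔT = 35.40 K
ΔV = 2320 × 1.1235×10⁻³ × 35.40 = 92.3 cm³

92.3 cm³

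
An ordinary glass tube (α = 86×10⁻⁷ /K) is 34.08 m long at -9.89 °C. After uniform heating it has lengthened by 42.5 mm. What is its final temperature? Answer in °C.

T = 135 °C

ΔL = αL₀ΔT ⇒ ΔT = ΔL / (αL₀)
ΔT = 42.5×10⁻³ m / (86×10⁻⁷ × 34.08 m) = 145.01 K
T = -9.89 + 145.01 = 135.12 °C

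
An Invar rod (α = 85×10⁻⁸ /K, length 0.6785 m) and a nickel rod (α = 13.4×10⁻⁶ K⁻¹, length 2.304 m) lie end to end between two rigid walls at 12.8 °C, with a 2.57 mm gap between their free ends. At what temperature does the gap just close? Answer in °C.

Gap closes when ΔL₁ + ΔL₂ = 2.57 mm = 2.57×10⁻³ m
(α₁L₁ + α₂L₂)ΔT = g
α₁L₁ + α₂L₂ = 85×10⁻⁸×0.6785 + 13.4×10⁻⁶×2.304 = 3.1450325×10⁻⁵ m/K
ΔT = 2.57×10⁻³ / 3.1450325×10⁻⁵ = 81.716 K
T = 12.8 + 81.716 = 94.516 °C

T = 94.5 °C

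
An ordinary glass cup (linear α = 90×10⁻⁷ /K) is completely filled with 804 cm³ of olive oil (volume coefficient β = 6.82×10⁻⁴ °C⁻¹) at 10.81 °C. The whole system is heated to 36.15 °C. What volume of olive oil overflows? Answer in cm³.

13.3 cm³

The cup also expands: β_container ≈ 3α = 2.7×10⁻⁵ /K
Net overflow = V₀(β_liq − 3α_cont)ΔT
β − 3α = 6.82×10⁻⁴ − 2.7×10⁻⁵ = 6.55×10⁻⁴ /K; ΔT = 25.34 K
ΔV = 804 × 6.55×10⁻⁴ × 25.34 = 13.3 cm³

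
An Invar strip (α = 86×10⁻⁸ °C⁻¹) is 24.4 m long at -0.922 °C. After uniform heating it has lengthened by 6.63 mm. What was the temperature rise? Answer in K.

ΔL = αL₀ΔT ⇒ ΔT = ΔL / (αL₀)
ΔT = 6.63×10⁻³ m / (86×10⁻⁸ × 24.4 m) = 315.96 K

ΔT = 316 K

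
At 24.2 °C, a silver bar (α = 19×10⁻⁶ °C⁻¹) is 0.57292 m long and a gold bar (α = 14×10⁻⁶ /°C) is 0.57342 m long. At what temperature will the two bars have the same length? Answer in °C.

T = 199.2 °C

Equal length when α₁L₁ΔT − α₂L₂ΔT = L₂ − L₁ = 5.00×10⁻⁴ m
α₁L₁ = 1.088548×10⁻⁵, α₂L₂ = 8.02788×10⁻⁶ → Δ(αL) = 2.8576×10⁻⁶ m/K
ΔT = 5.00×10⁻⁴ / 2.8576×10⁻⁶ = 174.972 K, so T = 24.2 + 174.972 = 199.172 °C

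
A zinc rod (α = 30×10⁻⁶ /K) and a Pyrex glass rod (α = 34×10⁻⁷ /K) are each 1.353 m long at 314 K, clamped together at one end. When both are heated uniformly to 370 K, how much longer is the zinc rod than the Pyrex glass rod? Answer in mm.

ΔT = 56 K
zinc: ΔL = 30×10⁻⁶ × 1.353 m × 56 = 2.2730×10⁻³ m = 2.2730 mm
Pyrex glass: ΔL = 34×10⁻⁷ × 1.353 m × 56 = 2.5761×10⁻⁴ m = 0.25761 mm
difference = 2.2730 − 0.25761 = 2.01539 mm

2.02 mm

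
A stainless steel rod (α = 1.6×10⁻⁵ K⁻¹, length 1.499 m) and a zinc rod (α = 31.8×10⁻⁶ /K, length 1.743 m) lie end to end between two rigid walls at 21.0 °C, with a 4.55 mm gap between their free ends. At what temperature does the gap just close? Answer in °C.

T = 78.3 °C

Gap closes when ΔL₁ + ΔL₂ = 4.55 mm = 4.55×10⁻³ m
(α₁L₁ + α₂L₂)ΔT = g
α₁L₁ + α₂L₂ = 1.6×10⁻⁵×1.499 + 31.8×10⁻⁶×1.743 = 7.94114×10⁻⁵ m/K
ΔT = 4.55×10⁻³ / 7.94114×10⁻⁵ = 57.297 K
T = 21.0 + 57.297 = 78.297 °C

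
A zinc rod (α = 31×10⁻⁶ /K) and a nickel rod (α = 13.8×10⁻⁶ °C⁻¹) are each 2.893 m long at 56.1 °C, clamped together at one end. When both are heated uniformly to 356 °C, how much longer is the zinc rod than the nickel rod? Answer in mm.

ΔT = 299.9 K
zinc: ΔL = 31×10⁻⁶ × 2.893 m × 299.9 = 2.6896×10⁻² m = 26.896 mm
nickel: ΔL = 13.8×10⁻⁶ × 2.893 m × 299.9 = 1.1973×10⁻² m = 11.973 mm
difference = 26.896 − 11.973 = 14.923 mm

14.9 mm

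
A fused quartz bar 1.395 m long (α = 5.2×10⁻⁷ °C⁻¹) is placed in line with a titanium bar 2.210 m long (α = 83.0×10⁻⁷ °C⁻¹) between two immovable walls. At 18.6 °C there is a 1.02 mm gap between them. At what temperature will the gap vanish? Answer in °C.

T = 72.1 °C

Gap closes when ΔL₁ + ΔL₂ = 1.02 mm = 1.02×10⁻³ m
(α₁L₁ + α₂L₂)ΔT = g
α₁L₁ + α₂L₂ = 5.2×10⁻⁷×1.395 + 83.0×10⁻⁷×2.210 = 1.90684×10⁻⁵ m/K
ΔT = 1.02×10⁻³ / 1.90684×10⁻⁵ = 53.492 K
T = 18.6 + 53.492 = 72.092 °C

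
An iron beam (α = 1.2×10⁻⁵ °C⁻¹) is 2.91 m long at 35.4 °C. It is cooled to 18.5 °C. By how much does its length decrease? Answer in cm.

ΔL = 0.0590 cm

|ΔT| = |18.5 − 35.4| = 16.9 K
ΔL = αL₀ΔT = (1.2×10⁻⁵)(2.91)(16.9) = 5.90×10⁻⁴ m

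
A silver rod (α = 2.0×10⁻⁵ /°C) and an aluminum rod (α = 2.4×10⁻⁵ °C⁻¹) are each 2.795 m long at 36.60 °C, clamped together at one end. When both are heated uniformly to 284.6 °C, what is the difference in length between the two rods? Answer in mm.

ΔT = 248.00 K
silver: ΔL = 2.0×10⁻⁵ × 2.795 m × 248.00 = 1.3863×10⁻² m = 13.863 mm
aluminum: ΔL = 2.4×10⁻⁵ × 2.795 m × 248.00 = 1.6636×10⁻² m = 16.636 mm
difference = 16.636 − 13.863 = 2.773 mm

2.77 mm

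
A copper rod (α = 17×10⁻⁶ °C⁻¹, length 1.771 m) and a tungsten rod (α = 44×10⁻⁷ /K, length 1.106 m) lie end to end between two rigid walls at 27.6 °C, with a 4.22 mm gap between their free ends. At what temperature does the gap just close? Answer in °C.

α₁L₁ = 3.0107×10⁻⁵ m/K, α₂L₂ = 4.8664×10⁻⁶ m/K → total 3.49734×10⁻⁵ m/K
ΔT = g/(α₁L₁+α₂L₂) = 4.22×10⁻³ / 3.49734×10⁻⁵ = 120.66 K
T = 27.6 + 120.66 = 148.26 °C

T = 148 °C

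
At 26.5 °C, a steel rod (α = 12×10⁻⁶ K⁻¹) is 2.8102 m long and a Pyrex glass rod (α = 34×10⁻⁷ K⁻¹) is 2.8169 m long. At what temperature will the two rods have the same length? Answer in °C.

Equal length when α₁L₁ΔT − α₂L₂ΔT = L₂ − L₁ = 6.70×10⁻³ m
α₁L₁ = 3.37224×10⁻⁵, α₂L₂ = 9.57746×10⁻⁶ → Δ(αL) = 2.414494×10⁻⁵ m/K
ΔT = 6.70×10⁻³ / 2.414494×10⁻⁵ = 277.491 K, so T = 26.5 + 277.491 = 303.991 °C

T = 304.0 °C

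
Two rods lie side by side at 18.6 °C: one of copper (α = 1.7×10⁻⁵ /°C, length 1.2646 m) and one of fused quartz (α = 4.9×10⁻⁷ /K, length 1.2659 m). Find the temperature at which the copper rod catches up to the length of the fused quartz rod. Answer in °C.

L₁(1 + α₁ΔT) = L₂(1 + α₂ΔT) ⇒ ΔT = (L₂ − L₁)/(α₁L₁ − α₂L₂)
L₂ − L₁ = 1.2659 − 1.2646 = 1.30×10⁻³ m
α₁L₁ − α₂L₂ = 1.7×10⁻⁵×1.2646 − 4.9×10⁻⁷×1.2659 = 2.0877909×10⁻⁵ m/K
ΔT = 1.30×10⁻³ / 2.0877909×10⁻⁵ = 62.2668 K
T = 18.6 + 62.2668 = 80.8668 °C

T = 80.87 °C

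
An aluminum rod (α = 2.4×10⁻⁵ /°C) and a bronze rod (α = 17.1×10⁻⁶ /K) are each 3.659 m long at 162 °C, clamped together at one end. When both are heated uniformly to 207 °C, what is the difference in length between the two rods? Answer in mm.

1.14 mm

ΔT = 45 K
aluminum: ΔL = 2.4×10⁻⁵ × 3.659 m × 45 = 3.9517×10⁻³ m = 3.9517 mm
bronze: ΔL = 17.1×10⁻⁶ × 3.659 m × 45 = 2.8156×10⁻³ m = 2.8156 mm
difference = 3.9517 − 2.8156 = 1.1361 mm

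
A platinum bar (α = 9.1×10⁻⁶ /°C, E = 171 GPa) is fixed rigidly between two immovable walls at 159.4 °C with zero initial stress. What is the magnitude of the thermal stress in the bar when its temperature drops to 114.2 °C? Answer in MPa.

Fully constrained: the free strain ε = αΔT is blocked, so σ = Eε = EαΔT.
|ΔT| = 45.2 K
σ = 171×10⁹ × 9.1×10⁻⁶ × 45.2 = 7.03×10⁷ Pa

σ = 70.3 MPa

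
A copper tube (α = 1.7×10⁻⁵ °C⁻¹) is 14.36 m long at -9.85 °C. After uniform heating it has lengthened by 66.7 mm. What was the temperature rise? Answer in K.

ΔT = 273 K

ΔL = αL₀ΔT ⇒ ΔT = ΔL / (αL₀)
ΔT = 66.7×10⁻³ m / (1.7×10⁻⁵ × 14.36 m) = 273.23 K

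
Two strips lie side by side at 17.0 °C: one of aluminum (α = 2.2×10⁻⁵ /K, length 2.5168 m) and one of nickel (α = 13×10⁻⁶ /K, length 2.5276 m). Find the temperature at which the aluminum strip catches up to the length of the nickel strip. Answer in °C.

Equal length when α₁L₁ΔT − α₂L₂ΔT = L₂ − L₁ = 1.08×10⁻² m
α₁L₁ = 5.53696×10⁻⁵, α₂L₂ = 3.28588×10⁻⁵ → Δ(αL) = 2.25108×10⁻⁵ m/K
ΔT = 1.08×10⁻² / 2.25108×10⁻⁵ = 479.770 K, so T = 17.0 + 479.770 = 496.770 °C

T = 496.8 °C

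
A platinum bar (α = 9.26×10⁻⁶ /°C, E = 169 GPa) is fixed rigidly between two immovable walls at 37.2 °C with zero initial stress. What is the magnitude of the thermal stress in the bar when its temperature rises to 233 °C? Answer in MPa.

Fully constrained: the free strain ε = αΔT is blocked, so σ = Eε = EαΔT.
|ΔT| = 195.8 K
σ = 169×10⁹ × 9.26×10⁻⁶ × 195.8 = 3.06×10⁸ Pa

σ = 306 MPa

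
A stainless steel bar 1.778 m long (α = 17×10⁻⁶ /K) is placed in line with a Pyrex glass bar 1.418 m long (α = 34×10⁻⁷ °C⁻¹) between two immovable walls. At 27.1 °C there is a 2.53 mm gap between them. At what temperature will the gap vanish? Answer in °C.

Gap closes when ΔL₁ + ΔL₂ = 2.53 mm = 2.53×10⁻³ m
(α₁L₁ + α₂L₂)ΔT = g
α₁L₁ + α₂L₂ = 17×10⁻⁶×1.778 + 34×10⁻⁷×1.418 = 3.50472×10⁻⁵ m/K
ΔT = 2.53×10⁻³ / 3.50472×10⁻⁵ = 72.188 K
T = 27.1 + 72.188 = 99.288 °C

T = 99.3 °C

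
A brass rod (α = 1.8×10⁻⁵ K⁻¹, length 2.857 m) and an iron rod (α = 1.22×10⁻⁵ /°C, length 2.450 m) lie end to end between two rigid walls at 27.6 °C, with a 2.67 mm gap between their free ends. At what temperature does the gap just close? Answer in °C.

T = 60.4 °C

Gap closes when ΔL₁ + ΔL₂ = 2.67 mm = 2.67×10⁻³ m
(α₁L₁ + α₂L₂)ΔT = g
α₁L₁ + α₂L₂ = 1.8×10⁻⁵×2.857 + 1.22×10⁻⁵×2.450 = 8.1316×10⁻⁵ m/K
ΔT = 2.67×10⁻³ / 8.1316×10⁻⁵ = 32.835 K
T = 27.6 + 32.835 = 60.435 °C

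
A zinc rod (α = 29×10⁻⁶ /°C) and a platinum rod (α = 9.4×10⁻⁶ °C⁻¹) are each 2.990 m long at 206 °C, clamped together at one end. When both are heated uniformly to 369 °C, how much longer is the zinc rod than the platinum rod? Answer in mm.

ΔT = 163 K
zinc: ΔL = 29×10⁻⁶ × 2.990 m × 163 = 1.4134×10⁻² m = 14.134 mm
platinum: ΔL = 9.4×10⁻⁶ × 2.990 m × 163 = 4.5813×10⁻³ m = 4.5813 mm
difference = 14.134 − 4.5813 = 9.5527 mm

9.55 mm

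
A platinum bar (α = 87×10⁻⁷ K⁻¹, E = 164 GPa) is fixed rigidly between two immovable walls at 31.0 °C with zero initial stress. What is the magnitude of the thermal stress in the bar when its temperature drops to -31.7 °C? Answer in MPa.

Fully constrained: the free strain ε = αΔT is blocked, so σ = Eε = EαΔT.
|ΔT| = 62.7 K
σ = 164×10⁹ × 87×10⁻⁷ × 62.7 = 8.95×10⁷ Pa

σ = 89.5 MPa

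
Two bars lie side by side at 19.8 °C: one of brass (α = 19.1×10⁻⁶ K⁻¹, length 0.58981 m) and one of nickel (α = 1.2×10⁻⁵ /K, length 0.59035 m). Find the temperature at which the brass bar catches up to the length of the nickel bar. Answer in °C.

Equal length when α₁L₁ΔT − α₂L₂ΔT = L₂ − L₁ = 5.40×10⁻⁴ m
α₁L₁ = 1.1265371×10⁻⁵, α₂L₂ = 7.0842×10⁻⁶ → Δ(αL) = 4.181171×10⁻⁶ m/K
ΔT = 5.40×10⁻⁴ / 4.181171×10⁻⁶ = 129.150 K, so T = 19.8 + 129.150 = 148.950 °C

T = 149.0 °C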